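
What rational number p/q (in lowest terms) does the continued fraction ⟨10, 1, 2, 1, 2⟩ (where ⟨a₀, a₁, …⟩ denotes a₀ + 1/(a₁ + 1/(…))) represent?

Start with 2.
1 + 1/(2/1) = 1 + 1/2 = 3/2
2 + 1/(3/2) = 2 + 2/3 = 8/3
1 + 1/(8/3) = 1 + 3/8 = 11/8
10 + 1/(11/8) = 10 + 8/11 = 118/11

118/11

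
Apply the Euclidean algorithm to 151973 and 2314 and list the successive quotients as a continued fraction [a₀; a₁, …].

151973 = 65·2314 + 1563, so a_0 = 65
2314 = 1·1563 + 751, so a_1 = 1
1563 = 2·751 + 61, so a_2 = 2
751 = 12·61 + 19, so a_3 = 12
61 = 3·19 + 4, so a_4 = 3
19 = 4·4 + 3, so a_5 = 4
4 = 1·3 + 1, so a_6 = 1
3 = 3·1 + 0, so a_7 = 3

[65; 1, 2, 12, 3, 4, 1, 3]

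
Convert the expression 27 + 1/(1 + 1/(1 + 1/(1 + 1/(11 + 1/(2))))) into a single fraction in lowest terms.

2019/73

Work from the innermost term outward:
Start with 2.
11 + 1/(2/1) = 11 + 1/2 = 23/2
1 + 1/(23/2) = 1 + 2/23 = 25/23
1 + 1/(25/23) = 1 + 23/25 = 48/25
1 + 1/(48/25) = 1 + 25/48 = 73/48
27 + 1/(73/48) = 27 + 48/73 = 2019/73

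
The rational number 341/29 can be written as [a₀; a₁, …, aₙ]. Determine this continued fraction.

341 ÷ 29 → quotient 11, remainder 22
29 ÷ 22 → quotient 1, remainder 7
22 ÷ 7 → quotient 3, remainder 1
7 ÷ 1 → quotient 7, remainder 0

[11; 1, 3, 7]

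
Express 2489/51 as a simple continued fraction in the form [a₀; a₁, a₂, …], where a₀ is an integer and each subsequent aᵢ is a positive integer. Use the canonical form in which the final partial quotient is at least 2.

2489 = 48·51 + 41, so a_0 = 48
51 = 1·41 + 10, so a_1 = 1
41 = 4·10 + 1, so a_2 = 4
10 = 10·1 + 0, so a_3 = 10

[48; 1, 4, 10]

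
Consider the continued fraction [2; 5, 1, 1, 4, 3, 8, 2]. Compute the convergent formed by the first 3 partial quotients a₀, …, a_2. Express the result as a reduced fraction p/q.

Start with 1.
5 + 1/(1/1) = 5 + 1/1 = 6/1
2 + 1/(6/1) = 2 + 1/6 = 13/6

13/6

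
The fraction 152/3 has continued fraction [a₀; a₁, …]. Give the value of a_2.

2

Apply division with remainder until the remainder is 0:
152 = 50·3 + 2, so a_0 = 50
3 = 1·2 + 1, so a_1 = 1
2 = 2·1 + 0, so a_2 = 2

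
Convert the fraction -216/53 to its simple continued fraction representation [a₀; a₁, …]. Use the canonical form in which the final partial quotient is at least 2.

-216 = -5·53 + 49, so a_0 = -5
53 = 1·49 + 4, so a_1 = 1
49 = 12·4 + 1, so a_2 = 12
4 = 4·1 + 0, so a_3 = 4

[-5; 1, 12, 4]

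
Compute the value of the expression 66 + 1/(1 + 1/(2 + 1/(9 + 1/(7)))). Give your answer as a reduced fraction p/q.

13269/199

Start with 7.
9 + 1/(7/1) = 9 + 1/7 = 64/7
2 + 1/(64/7) = 2 + 7/64 = 135/64
1 + 1/(135/64) = 1 + 64/135 = 199/135
66 + 1/(199/135) = 66 + 135/199 = 13269/199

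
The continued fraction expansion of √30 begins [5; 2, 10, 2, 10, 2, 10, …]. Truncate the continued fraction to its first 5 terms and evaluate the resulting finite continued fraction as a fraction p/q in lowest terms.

Start with 10.
2 + 1/(10/1) = 2 + 1/10 = 21/10
10 + 1/(21/10) = 10 + 10/21 = 220/21
2 + 1/(220/21) = 2 + 21/220 = 461/220
5 + 1/(461/220) = 5 + 220/461 = 2525/461

2525/461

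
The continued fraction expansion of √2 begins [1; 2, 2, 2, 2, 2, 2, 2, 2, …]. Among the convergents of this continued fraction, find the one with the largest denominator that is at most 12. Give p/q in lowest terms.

a_0 = 1: 1/1  (≤ bound)
a_1 = 2: 3/2  (≤ bound)
a_2 = 2: 7/5  (≤ bound)
a_3 = 2: 17/12  (≤ bound)
a_4 = 2: 41/29  (> 12, stop)

17/12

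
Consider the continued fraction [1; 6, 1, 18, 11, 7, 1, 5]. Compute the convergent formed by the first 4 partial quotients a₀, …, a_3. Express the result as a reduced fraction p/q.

Collapse the nested fraction from the inside out:
Start with 18.
1 + 1/(18/1) = 1 + 1/18 = 19/18
6 + 1/(19/18) = 6 + 18/19 = 132/19
1 + 1/(132/19) = 1 + 19/132 = 151/132

151/132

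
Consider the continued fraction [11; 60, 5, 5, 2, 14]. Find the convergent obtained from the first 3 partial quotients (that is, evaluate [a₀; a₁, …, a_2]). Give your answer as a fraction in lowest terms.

3316/301

a_0 = 11: 11/1
a_1 = 60: 661/60
a_2 = 5: 3316/301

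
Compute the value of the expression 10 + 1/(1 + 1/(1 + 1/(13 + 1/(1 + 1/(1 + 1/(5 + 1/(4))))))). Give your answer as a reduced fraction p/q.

13589/1292

a_0 = 10: 10/1
a_1 = 1: 11/1
a_2 = 1: 21/2
a_3 = 13: 284/27
a_4 = 1: 305/29
a_5 = 1: 589/56
a_6 = 5: 3250/309
a_7 = 4: 13589/1292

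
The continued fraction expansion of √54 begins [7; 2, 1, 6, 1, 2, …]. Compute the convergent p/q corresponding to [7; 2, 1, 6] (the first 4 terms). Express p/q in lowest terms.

Use the convergent recurrence hₖ = aₖ·hₖ₋₁ + hₖ₋₂ (and likewise for the denominators kₖ):
a_0 = 7: 7/1
a_1 = 2: 15/2
a_2 = 1: 22/3
a_3 = 6: 147/20

147/20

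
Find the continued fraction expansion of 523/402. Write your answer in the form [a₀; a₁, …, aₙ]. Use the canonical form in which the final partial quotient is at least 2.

[1; 3, 3, 9, 1, 3]

Apply division with remainder until the remainder is 0:
523 ÷ 402 → quotient 1, remainder 121
402 ÷ 121 → quotient 3, remainder 39
121 ÷ 39 → quotient 3, remainder 4
39 ÷ 4 → quotient 9, remainder 3
4 ÷ 3 → quotient 1, remainder 1
3 ÷ 1 → quotient 3, remainder 0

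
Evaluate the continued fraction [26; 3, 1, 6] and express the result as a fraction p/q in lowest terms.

Use the convergent recurrence hₖ = aₖ·hₖ₋₁ + hₖ₋₂ (and likewise for the denominators kₖ):
a_0 = 26: 26/1
a_1 = 3: 79/3
a_2 = 1: 105/4
a_3 = 6: 709/27

709/27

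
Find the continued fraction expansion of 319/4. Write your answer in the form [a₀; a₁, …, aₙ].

319 ÷ 4 → quotient 79, remainder 3
4 ÷ 3 → quotient 1, remainder 1
3 ÷ 1 → quotient 3, remainder 0

[79; 1, 3]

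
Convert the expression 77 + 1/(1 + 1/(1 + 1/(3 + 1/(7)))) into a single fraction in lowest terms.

a_0 = 77: 77/1
a_1 = 1: 78/1
a_2 = 1: 155/2
a_3 = 3: 543/7
a_4 = 7: 3956/51

3956/51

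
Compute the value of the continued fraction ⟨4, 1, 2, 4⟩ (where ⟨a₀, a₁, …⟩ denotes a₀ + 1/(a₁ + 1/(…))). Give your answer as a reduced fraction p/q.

61/13

Work from the innermost term outward:
Start with 4.
2 + 1/(4/1) = 2 + 1/4 = 9/4
1 + 1/(9/4) = 1 + 4/9 = 13/9
4 + 1/(13/9) = 4 + 9/13 = 61/13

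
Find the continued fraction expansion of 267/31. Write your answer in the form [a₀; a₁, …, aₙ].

⌊267/31⌋ = 8, remainder 19
⌊31/19⌋ = 1, remainder 12
⌊19/12⌋ = 1, remainder 7
⌊12/7⌋ = 1, remainder 5
⌊7/5⌋ = 1, remainder 2
⌊5/2⌋ = 2, remainder 1
⌊2/1⌋ = 2, remainder 0

[8; 1, 1, 1, 1, 2, 2]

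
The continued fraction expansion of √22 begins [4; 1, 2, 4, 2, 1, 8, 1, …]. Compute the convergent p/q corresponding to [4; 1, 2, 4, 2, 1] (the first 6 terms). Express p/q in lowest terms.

Compute successive convergents:
a_0 = 4: 4/1
a_1 = 1: 5/1
a_2 = 2: 14/3
a_3 = 4: 61/13
a_4 = 2: 136/29
a_5 = 1: 197/42

197/42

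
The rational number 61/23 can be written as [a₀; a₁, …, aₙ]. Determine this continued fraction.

Repeatedly divide and take the remainder:
⌊61/23⌋ = 2, remainder 15
⌊23/15⌋ = 1, remainder 8
⌊15/8⌋ = 1, remainder 7
⌊8/7⌋ = 1, remainder 1
⌊7/1⌋ = 7, remainder 0

[2; 1, 1, 1, 7]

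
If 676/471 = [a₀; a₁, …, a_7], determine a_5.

676 ÷ 471 → quotient 1, remainder 205
471 ÷ 205 → quotient 2, remainder 61
205 ÷ 61 → quotient 3, remainder 22
61 ÷ 22 → quotient 2, remainder 17
22 ÷ 17 → quotient 1, remainder 5
17 ÷ 5 → quotient 3, remainder 2

3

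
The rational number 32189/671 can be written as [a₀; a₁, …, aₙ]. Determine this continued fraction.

[47; 1, 34, 3, 6]

Run the Euclidean algorithm, recording each quotient:
⌊32189/671⌋ = 47, remainder 652
⌊671/652⌋ = 1, remainder 19
⌊652/19⌋ = 34, remainder 6
⌊19/6⌋ = 3, remainder 1
⌊6/1⌋ = 6, remainder 0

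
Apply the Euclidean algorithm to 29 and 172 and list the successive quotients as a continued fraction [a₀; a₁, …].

[0; 5, 1, 13, 2]

Repeatedly divide and take the remainder:
29 ÷ 172 → quotient 0, remainder 29
172 ÷ 29 → quotient 5, remainder 27
29 ÷ 27 → quotient 1, remainder 2
27 ÷ 2 → quotient 13, remainder 1
2 ÷ 1 → quotient 2, remainder 0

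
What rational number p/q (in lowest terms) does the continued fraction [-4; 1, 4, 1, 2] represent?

-54/17

a_0 = -4: -4/1
a_1 = 1: -3/1
a_2 = 4: -16/5
a_3 = 1: -19/6
a_4 = 2: -54/17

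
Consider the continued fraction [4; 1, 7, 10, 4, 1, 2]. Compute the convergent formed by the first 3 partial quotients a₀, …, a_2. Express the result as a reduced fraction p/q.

39/8

Start with 7.
1 + 1/(7/1) = 1 + 1/7 = 8/7
4 + 1/(8/7) = 4 + 7/8 = 39/8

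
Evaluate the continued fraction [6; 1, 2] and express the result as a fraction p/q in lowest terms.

Start with 2.
1 + 1/(2/1) = 1 + 1/2 = 3/2
6 + 1/(3/2) = 6 + 2/3 = 20/3

20/3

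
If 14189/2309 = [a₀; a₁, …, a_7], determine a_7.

Run the Euclidean algorithm, recording each quotient:
14189 ÷ 2309 → quotient 6, remainder 335
2309 ÷ 335 → quotient 6, remainder 299
335 ÷ 299 → quotient 1, remainder 36
299 ÷ 36 → quotient 8, remainder 11
36 ÷ 11 → quotient 3, remainder 3
11 ÷ 3 → quotient 3, remainder 2
3 ÷ 2 → quotient 1, remainder 1
2 ÷ 1 → quotient 2, remainder 0

2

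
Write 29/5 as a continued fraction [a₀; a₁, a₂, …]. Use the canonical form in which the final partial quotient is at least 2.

[5; 1, 4]

Run the Euclidean algorithm, recording each quotient:
29 = 5·5 + 4, so a_0 = 5
5 = 1·4 + 1, so a_1 = 1
4 = 4·1 + 0, so a_2 = 4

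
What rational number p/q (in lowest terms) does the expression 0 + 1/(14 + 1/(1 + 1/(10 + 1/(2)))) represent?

23/343

Start with 2.
10 + 1/(2/1) = 10 + 1/2 = 21/2
1 + 1/(21/2) = 1 + 2/21 = 23/21
14 + 1/(23/21) = 14 + 21/23 = 343/23
0 + 1/(343/23) = 0 + 23/343 = 23/343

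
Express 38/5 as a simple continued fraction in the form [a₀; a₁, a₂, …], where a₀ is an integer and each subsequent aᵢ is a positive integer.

[7; 1, 1, 2]

Repeatedly divide and take the remainder:
38 = 7·5 + 3, so a_0 = 7
5 = 1·3 + 2, so a_1 = 1
3 = 1·2 + 1, so a_2 = 1
2 = 2·1 + 0, so a_3 = 2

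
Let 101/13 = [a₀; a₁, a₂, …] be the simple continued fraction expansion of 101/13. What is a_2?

3

Repeatedly divide and take the remainder:
⌊101/13⌋ = 7, remainder 10
⌊13/10⌋ = 1, remainder 3
⌊10/3⌋ = 3, remainder 1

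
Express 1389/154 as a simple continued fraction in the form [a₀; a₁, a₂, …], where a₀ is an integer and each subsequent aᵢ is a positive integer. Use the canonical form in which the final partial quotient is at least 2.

1389 = 9·154 + 3, so a_0 = 9
154 = 51·3 + 1, so a_1 = 51
3 = 3·1 + 0, so a_2 = 3

[9; 51, 3]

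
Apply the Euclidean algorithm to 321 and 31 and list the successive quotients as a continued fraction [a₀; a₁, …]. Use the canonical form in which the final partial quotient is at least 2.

321 = 10·31 + 11, so a_0 = 10
31 = 2·11 + 9, so a_1 = 2
11 = 1·9 + 2, so a_2 = 1
9 = 4·2 + 1, so a_3 = 4
2 = 2·1 + 0, so a_4 = 2

[10; 2, 1, 4, 2]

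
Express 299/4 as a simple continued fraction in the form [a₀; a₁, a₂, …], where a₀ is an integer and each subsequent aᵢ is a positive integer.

299 ÷ 4 → quotient 74, remainder 3
4 ÷ 3 → quotient 1, remainder 1
3 ÷ 1 → quotient 3, remainder 0

[74; 1, 3]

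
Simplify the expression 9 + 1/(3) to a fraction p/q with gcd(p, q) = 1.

28/3

Use the convergent recurrence hₖ = aₖ·hₖ₋₁ + hₖ₋₂ (and likewise for the denominators kₖ):
a_0 = 9: 9/1
a_1 = 3: 28/3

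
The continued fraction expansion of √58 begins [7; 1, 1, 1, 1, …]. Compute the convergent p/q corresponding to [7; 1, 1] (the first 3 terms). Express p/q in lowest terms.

Start with 1.
1 + 1/(1/1) = 1 + 1/1 = 2/1
7 + 1/(2/1) = 7 + 1/2 = 15/2

15/2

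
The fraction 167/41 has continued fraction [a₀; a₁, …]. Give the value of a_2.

1

Repeatedly divide and take the remainder:
⌊167/41⌋ = 4, remainder 3
⌊41/3⌋ = 13, remainder 2
⌊3/2⌋ = 1, remainder 1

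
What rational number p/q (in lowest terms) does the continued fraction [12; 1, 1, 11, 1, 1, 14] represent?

8727/697

Start with 14.
1 + 1/(14/1) = 1 + 1/14 = 15/14
1 + 1/(15/14) = 1 + 14/15 = 29/15
11 + 1/(29/15) = 11 + 15/29 = 334/29
1 + 1/(334/29) = 1 + 29/334 = 363/334
1 + 1/(363/334) = 1 + 334/363 = 697/363
12 + 1/(697/363) = 12 + 363/697 = 8727/697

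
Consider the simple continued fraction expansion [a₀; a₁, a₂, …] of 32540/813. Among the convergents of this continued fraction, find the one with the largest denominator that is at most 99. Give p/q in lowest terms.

List convergents until the denominator exceeds the bound:
a_0 = 40: 40/1  (≤ bound)
a_1 = 40: 1601/40  (≤ bound)
a_2 = 1: 1641/41  (≤ bound)
a_3 = 1: 3242/81  (≤ bound)
a_4 = 1: 4883/122  (> 99, stop)

3242/81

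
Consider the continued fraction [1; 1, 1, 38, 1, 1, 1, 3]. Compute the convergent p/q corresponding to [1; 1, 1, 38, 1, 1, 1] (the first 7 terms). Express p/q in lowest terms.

Compute successive convergents:
a_0 = 1: 1/1
a_1 = 1: 2/1
a_2 = 1: 3/2
a_3 = 38: 116/77
a_4 = 1: 119/79
a_5 = 1: 235/156
a_6 = 1: 354/235

354/235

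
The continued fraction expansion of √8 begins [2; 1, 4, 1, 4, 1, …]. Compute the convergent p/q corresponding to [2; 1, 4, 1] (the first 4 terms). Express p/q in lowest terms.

Compute successive convergents:
a_0 = 2: 2/1
a_1 = 1: 3/1
a_2 = 4: 14/5
a_3 = 1: 17/6

17/6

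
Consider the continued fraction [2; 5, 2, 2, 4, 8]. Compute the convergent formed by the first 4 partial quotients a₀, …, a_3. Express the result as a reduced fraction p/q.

59/27

a_0 = 2: 2/1
a_1 = 5: 11/5
a_2 = 2: 24/11
a_3 = 2: 59/27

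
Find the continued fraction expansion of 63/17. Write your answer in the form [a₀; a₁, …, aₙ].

63 = 3·17 + 12, so a_0 = 3
17 = 1·12 + 5, so a_1 = 1
12 = 2·5 + 2, so a_2 = 2
5 = 2·2 + 1, so a_3 = 2
2 = 2·1 + 0, so a_4 = 2

[3; 1, 2, 2, 2]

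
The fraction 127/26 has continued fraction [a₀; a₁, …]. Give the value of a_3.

⌊127/26⌋ = 4, remainder 23
⌊26/23⌋ = 1, remainder 3
⌊23/3⌋ = 7, remainder 2
⌊3/2⌋ = 1, remainder 1

1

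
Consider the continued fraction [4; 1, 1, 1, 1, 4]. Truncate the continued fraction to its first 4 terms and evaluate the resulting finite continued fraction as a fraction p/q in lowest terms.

14/3

Compute successive convergents:
a_0 = 4: 4/1
a_1 = 1: 5/1
a_2 = 1: 9/2
a_3 = 1: 14/3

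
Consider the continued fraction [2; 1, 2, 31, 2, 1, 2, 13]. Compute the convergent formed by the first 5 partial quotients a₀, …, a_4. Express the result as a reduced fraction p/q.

510/191

Use the convergent recurrence hₖ = aₖ·hₖ₋₁ + hₖ₋₂ (and likewise for the denominators kₖ):
a_0 = 2: 2/1
a_1 = 1: 3/1
a_2 = 2: 8/3
a_3 = 31: 251/94
a_4 = 2: 510/191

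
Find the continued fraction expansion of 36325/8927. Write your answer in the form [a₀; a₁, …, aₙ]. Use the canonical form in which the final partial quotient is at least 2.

⌊36325/8927⌋ = 4, remainder 617
⌊8927/617⌋ = 14, remainder 289
⌊617/289⌋ = 2, remainder 39
⌊289/39⌋ = 7, remainder 16
⌊39/16⌋ = 2, remainder 7
⌊16/7⌋ = 2, remainder 2
⌊7/2⌋ = 3, remainder 1
⌊2/1⌋ = 2, remainder 0

[4; 14, 2, 7, 2, 2, 3, 2]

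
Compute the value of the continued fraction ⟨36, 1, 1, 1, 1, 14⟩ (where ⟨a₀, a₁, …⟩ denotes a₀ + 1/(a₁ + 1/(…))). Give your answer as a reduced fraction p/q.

2672/73

Compute successive convergents:
a_0 = 36: 36/1
a_1 = 1: 37/1
a_2 = 1: 73/2
a_3 = 1: 110/3
a_4 = 1: 183/5
a_5 = 14: 2672/73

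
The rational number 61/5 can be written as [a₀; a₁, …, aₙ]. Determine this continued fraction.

[12; 5]

Repeatedly divide and take the remainder:
61 ÷ 5 → quotient 12, remainder 1
5 ÷ 1 → quotient 5, remainder 0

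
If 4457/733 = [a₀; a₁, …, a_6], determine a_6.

4457 ÷ 733 → quotient 6, remainder 59
733 ÷ 59 → quotient 12, remainder 25
59 ÷ 25 → quotient 2, remainder 9
25 ÷ 9 → quotient 2, remainder 7
9 ÷ 7 → quotient 1, remainder 2
7 ÷ 2 → quotient 3, remainder 1
2 ÷ 1 → quotient 2, remainder 0

2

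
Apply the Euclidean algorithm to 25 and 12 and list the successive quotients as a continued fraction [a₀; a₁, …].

[2; 12]

Apply division with remainder until the remainder is 0:
25 = 2·12 + 1, so a_0 = 2
12 = 12·1 + 0, so a_1 = 12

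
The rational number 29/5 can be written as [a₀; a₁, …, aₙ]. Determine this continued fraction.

29 ÷ 5 → quotient 5, remainder 4
5 ÷ 4 → quotient 1, remainder 1
4 ÷ 1 → quotient 4, remainder 0

[5; 1, 4]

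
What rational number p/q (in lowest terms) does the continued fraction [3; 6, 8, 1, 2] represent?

Collapse the nested fraction from the inside out:
Start with 2.
1 + 1/(2/1) = 1 + 1/2 = 3/2
8 + 1/(3/2) = 8 + 2/3 = 26/3
6 + 1/(26/3) = 6 + 3/26 = 159/26
3 + 1/(159/26) = 3 + 26/159 = 503/159

503/159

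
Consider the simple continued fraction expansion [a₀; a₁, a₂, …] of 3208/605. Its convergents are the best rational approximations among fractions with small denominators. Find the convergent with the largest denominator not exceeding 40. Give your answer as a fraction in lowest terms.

a_0 = 5: 5/1  (≤ bound)
a_1 = 3: 16/3  (≤ bound)
a_2 = 3: 53/10  (≤ bound)
a_3 = 3: 175/33  (≤ bound)
a_4 = 1: 228/43  (> 40, stop)

175/33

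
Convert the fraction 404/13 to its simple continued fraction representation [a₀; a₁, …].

Apply division with remainder until the remainder is 0:
404 ÷ 13 → quotient 31, remainder 1
13 ÷ 1 → quotient 13, remainder 0

[31; 13]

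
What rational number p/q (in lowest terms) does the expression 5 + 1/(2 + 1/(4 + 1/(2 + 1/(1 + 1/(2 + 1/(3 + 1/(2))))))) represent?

Compute successive convergents:
a_0 = 5: 5/1
a_1 = 2: 11/2
a_2 = 4: 49/9
a_3 = 2: 109/20
a_4 = 1: 158/29
a_5 = 2: 425/78
a_6 = 3: 1433/263
a_7 = 2: 3291/604

3291/604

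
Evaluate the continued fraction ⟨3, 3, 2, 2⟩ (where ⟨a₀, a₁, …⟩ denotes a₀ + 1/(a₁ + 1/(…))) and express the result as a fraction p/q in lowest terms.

Build up convergents one term at a time:
a_0 = 3: 3/1
a_1 = 3: 10/3
a_2 = 2: 23/7
a_3 = 2: 56/17

56/17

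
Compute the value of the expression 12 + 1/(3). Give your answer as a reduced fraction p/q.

Start with 3.
12 + 1/(3/1) = 12 + 1/3 = 37/3

37/3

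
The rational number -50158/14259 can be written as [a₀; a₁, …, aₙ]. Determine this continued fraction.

⌊-50158/14259⌋ = -4, remainder 6878
⌊14259/6878⌋ = 2, remainder 503
⌊6878/503⌋ = 13, remainder 339
⌊503/339⌋ = 1, remainder 164
⌊339/164⌋ = 2, remainder 11
⌊164/11⌋ = 14, remainder 10
⌊11/10⌋ = 1, remainder 1
⌊10/1⌋ = 10, remainder 0

[-4; 2, 13, 1, 2, 14, 1, 10]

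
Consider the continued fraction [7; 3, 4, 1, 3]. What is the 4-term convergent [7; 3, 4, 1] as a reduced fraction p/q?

117/16

a_0 = 7: 7/1
a_1 = 3: 22/3
a_2 = 4: 95/13
a_3 = 1: 117/16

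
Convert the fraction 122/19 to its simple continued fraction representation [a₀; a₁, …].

122 ÷ 19 → quotient 6, remainder 8
19 ÷ 8 → quotient 2, remainder 3
8 ÷ 3 → quotient 2, remainder 2
3 ÷ 2 → quotient 1, remainder 1
2 ÷ 1 → quotient 2, remainder 0

[6; 2, 2, 1, 2]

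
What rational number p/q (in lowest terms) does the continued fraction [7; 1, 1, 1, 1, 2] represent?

99/13

a_0 = 7: 7/1
a_1 = 1: 8/1
a_2 = 1: 15/2
a_3 = 1: 23/3
a_4 = 1: 38/5
a_5 = 2: 99/13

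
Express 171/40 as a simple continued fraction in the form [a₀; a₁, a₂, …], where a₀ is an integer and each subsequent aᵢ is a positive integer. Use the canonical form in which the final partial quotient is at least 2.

Repeatedly divide and take the remainder:
171 ÷ 40 → quotient 4, remainder 11
40 ÷ 11 → quotient 3, remainder 7
11 ÷ 7 → quotient 1, remainder 4
7 ÷ 4 → quotient 1, remainder 3
4 ÷ 3 → quotient 1, remainder 1
3 ÷ 1 → quotient 3, remainder 0

[4; 3, 1, 1, 1, 3]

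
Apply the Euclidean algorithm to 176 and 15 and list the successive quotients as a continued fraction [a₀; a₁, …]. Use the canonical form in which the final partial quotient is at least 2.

⌊176/15⌋ = 11, remainder 11
⌊15/11⌋ = 1, remainder 4
⌊11/4⌋ = 2, remainder 3
⌊4/3⌋ = 1, remainder 1
⌊3/1⌋ = 3, remainder 0

[11; 1, 2, 1, 3]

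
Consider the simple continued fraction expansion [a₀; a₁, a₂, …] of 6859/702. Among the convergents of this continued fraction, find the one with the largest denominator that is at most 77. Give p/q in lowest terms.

469/48

List convergents until the denominator exceeds the bound:
a_0 = 9: 9/1  (≤ bound)
a_1 = 1: 10/1  (≤ bound)
a_2 = 3: 39/4  (≤ bound)
a_3 = 2: 88/9  (≤ bound)
a_4 = 1: 127/13  (≤ bound)
a_5 = 3: 469/48  (≤ bound)
a_6 = 2: 1065/109  (> 77, stop)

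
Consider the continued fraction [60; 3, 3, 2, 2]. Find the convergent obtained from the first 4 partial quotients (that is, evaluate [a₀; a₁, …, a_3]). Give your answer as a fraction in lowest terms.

a_0 = 60: 60/1
a_1 = 3: 181/3
a_2 = 3: 603/10
a_3 = 2: 1387/23

1387/23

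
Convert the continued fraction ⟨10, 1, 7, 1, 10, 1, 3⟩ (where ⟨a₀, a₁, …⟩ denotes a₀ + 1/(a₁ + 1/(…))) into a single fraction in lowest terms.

Build up convergents one term at a time:
a_0 = 10: 10/1
a_1 = 1: 11/1
a_2 = 7: 87/8
a_3 = 1: 98/9
a_4 = 10: 1067/98
a_5 = 1: 1165/107
a_6 = 3: 4562/419

4562/419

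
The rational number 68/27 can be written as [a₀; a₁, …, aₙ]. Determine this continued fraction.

68 = 2·27 + 14, so a_0 = 2
27 = 1·14 + 13, so a_1 = 1
14 = 1·13 + 1, so a_2 = 1
13 = 13·1 + 0, so a_3 = 13

[2; 1, 1, 13]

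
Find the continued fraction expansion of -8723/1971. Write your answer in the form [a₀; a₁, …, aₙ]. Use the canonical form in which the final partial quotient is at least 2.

[-5; 1, 1, 2, 1, 6, 3, 13]

Run the Euclidean algorithm, recording each quotient:
-8723 = -5·1971 + 1132, so a_0 = -5
1971 = 1·1132 + 839, so a_1 = 1
1132 = 1·839 + 293, so a_2 = 1
839 = 2·293 + 253, so a_3 = 2
293 = 1·253 + 40, so a_4 = 1
253 = 6·40 + 13, so a_5 = 6
40 = 3·13 + 1, so a_6 = 3
13 = 13·1 + 0, so a_7 = 13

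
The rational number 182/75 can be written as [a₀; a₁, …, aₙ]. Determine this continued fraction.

[2; 2, 2, 1, 10]

182 ÷ 75 → quotient 2, remainder 32
75 ÷ 32 → quotient 2, remainder 11
32 ÷ 11 → quotient 2, remainder 10
11 ÷ 10 → quotient 1, remainder 1
10 ÷ 1 → quotient 10, remainder 0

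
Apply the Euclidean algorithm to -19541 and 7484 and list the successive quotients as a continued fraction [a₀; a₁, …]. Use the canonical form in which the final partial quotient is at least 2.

⌊-19541/7484⌋ = -3, remainder 2911
⌊7484/2911⌋ = 2, remainder 1662
⌊2911/1662⌋ = 1, remainder 1249
⌊1662/1249⌋ = 1, remainder 413
⌊1249/413⌋ = 3, remainder 10
⌊413/10⌋ = 41, remainder 3
⌊10/3⌋ = 3, remainder 1
⌊3/1⌋ = 3, remainder 0

[-3; 2, 1, 1, 3, 41, 3, 3]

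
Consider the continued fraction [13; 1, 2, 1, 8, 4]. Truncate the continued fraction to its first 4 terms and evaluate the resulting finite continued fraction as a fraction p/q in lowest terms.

55/4

a_0 = 13: 13/1
a_1 = 1: 14/1
a_2 = 2: 41/3
a_3 = 1: 55/4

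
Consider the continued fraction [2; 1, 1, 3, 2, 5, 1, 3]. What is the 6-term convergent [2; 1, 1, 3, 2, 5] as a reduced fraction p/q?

a_0 = 2: 2/1
a_1 = 1: 3/1
a_2 = 1: 5/2
a_3 = 3: 18/7
a_4 = 2: 41/16
a_5 = 5: 223/87

223/87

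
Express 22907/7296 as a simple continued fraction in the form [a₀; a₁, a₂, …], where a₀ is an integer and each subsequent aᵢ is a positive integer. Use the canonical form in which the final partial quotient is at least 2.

[3; 7, 6, 3, 1, 40]

Run the Euclidean algorithm, recording each quotient:
22907 ÷ 7296 → quotient 3, remainder 1019
7296 ÷ 1019 → quotient 7, remainder 163
1019 ÷ 163 → quotient 6, remainder 41
163 ÷ 41 → quotient 3, remainder 40
41 ÷ 40 → quotient 1, remainder 1
40 ÷ 1 → quotient 40, remainder 0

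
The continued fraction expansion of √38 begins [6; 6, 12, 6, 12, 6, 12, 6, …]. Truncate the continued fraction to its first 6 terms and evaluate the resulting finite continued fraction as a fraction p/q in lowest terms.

a_0 = 6: 6/1
a_1 = 6: 37/6
a_2 = 12: 450/73
a_3 = 6: 2737/444
a_4 = 12: 33294/5401
a_5 = 6: 202501/32850

202501/32850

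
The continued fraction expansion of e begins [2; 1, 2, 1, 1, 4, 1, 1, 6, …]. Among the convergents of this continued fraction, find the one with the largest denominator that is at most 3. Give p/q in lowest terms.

List convergents until the denominator exceeds the bound:
a_0 = 2: 2/1  (≤ bound)
a_1 = 1: 3/1  (≤ bound)
a_2 = 2: 8/3  (≤ bound)
a_3 = 1: 11/4  (> 3, stop)

8/3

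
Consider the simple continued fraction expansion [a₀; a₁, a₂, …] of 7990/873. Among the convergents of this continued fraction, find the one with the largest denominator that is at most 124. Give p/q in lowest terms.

961/105

a_0 = 9: 9/1  (≤ bound)
a_1 = 6: 55/6  (≤ bound)
a_2 = 1: 64/7  (≤ bound)
a_3 = 1: 119/13  (≤ bound)
a_4 = 3: 421/46  (≤ bound)
a_5 = 2: 961/105  (≤ bound)
a_6 = 2: 2343/256  (> 124, stop)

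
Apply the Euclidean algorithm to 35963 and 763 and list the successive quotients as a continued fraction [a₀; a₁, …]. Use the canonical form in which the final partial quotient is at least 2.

[47; 7, 2, 12, 4]

Run the Euclidean algorithm, recording each quotient:
35963 = 47·763 + 102, so a_0 = 47
763 = 7·102 + 49, so a_1 = 7
102 = 2·49 + 4, so a_2 = 2
49 = 12·4 + 1, so a_3 = 12
4 = 4·1 + 0, so a_4 = 4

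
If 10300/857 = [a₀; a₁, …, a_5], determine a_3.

1

⌊10300/857⌋ = 12, remainder 16
⌊857/16⌋ = 53, remainder 9
⌊16/9⌋ = 1, remainder 7
⌊9/7⌋ = 1, remainder 2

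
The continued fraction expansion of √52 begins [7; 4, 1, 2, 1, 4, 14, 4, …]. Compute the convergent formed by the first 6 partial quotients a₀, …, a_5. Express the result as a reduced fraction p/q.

649/90

Start with 4.
1 + 1/(4/1) = 1 + 1/4 = 5/4
2 + 1/(5/4) = 2 + 4/5 = 14/5
1 + 1/(14/5) = 1 + 5/14 = 19/14
4 + 1/(19/14) = 4 + 14/19 = 90/19
7 + 1/(90/19) = 7 + 19/90 = 649/90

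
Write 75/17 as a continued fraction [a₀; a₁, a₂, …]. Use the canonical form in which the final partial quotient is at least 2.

[4; 2, 2, 3]

Apply division with remainder until the remainder is 0:
75 ÷ 17 → quotient 4, remainder 7
17 ÷ 7 → quotient 2, remainder 3
7 ÷ 3 → quotient 2, remainder 1
3 ÷ 1 → quotient 3, remainder 0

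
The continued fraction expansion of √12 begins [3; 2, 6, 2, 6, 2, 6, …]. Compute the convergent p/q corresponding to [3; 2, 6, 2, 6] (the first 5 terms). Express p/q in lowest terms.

627/181

a_0 = 3: 3/1
a_1 = 2: 7/2
a_2 = 6: 45/13
a_3 = 2: 97/28
a_4 = 6: 627/181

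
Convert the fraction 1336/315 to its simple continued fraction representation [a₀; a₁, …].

[4; 4, 6, 1, 10]

⌊1336/315⌋ = 4, remainder 76
⌊315/76⌋ = 4, remainder 11
⌊76/11⌋ = 6, remainder 10
⌊11/10⌋ = 1, remainder 1
⌊10/1⌋ = 10, remainder 0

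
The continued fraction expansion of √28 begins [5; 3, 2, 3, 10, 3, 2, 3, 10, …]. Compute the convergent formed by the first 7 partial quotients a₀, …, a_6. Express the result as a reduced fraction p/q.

Compute successive convergents:
a_0 = 5: 5/1
a_1 = 3: 16/3
a_2 = 2: 37/7
a_3 = 3: 127/24
a_4 = 10: 1307/247
a_5 = 3: 4048/765
a_6 = 2: 9403/1777

9403/1777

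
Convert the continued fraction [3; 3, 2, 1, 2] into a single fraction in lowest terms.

Start with 2.
1 + 1/(2/1) = 1 + 1/2 = 3/2
2 + 1/(3/2) = 2 + 2/3 = 8/3
3 + 1/(8/3) = 3 + 3/8 = 27/8
3 + 1/(27/8) = 3 + 8/27 = 89/27

89/27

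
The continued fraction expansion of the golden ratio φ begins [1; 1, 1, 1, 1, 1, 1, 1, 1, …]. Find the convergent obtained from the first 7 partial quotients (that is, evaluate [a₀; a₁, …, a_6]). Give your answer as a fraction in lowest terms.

21/13

Start with 1.
1 + 1/(1/1) = 1 + 1/1 = 2/1
1 + 1/(2/1) = 1 + 1/2 = 3/2
1 + 1/(3/2) = 1 + 2/3 = 5/3
1 + 1/(5/3) = 1 + 3/5 = 8/5
1 + 1/(8/5) = 1 + 5/8 = 13/8
1 + 1/(13/8) = 1 + 8/13 = 21/13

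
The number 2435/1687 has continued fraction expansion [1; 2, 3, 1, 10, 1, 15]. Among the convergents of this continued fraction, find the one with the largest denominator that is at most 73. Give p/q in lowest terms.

a_0 = 1: 1/1  (≤ bound)
a_1 = 2: 3/2  (≤ bound)
a_2 = 3: 10/7  (≤ bound)
a_3 = 1: 13/9  (≤ bound)
a_4 = 10: 140/97  (> 73, stop)

13/9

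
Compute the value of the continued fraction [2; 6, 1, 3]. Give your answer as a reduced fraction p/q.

Start with 3.
1 + 1/(3/1) = 1 + 1/3 = 4/3
6 + 1/(4/3) = 6 + 3/4 = 27/4
2 + 1/(27/4) = 2 + 4/27 = 58/27

58/27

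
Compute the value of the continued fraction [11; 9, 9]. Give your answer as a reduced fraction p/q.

Start with 9.
9 + 1/(9/1) = 9 + 1/9 = 82/9
11 + 1/(82/9) = 11 + 9/82 = 911/82

911/82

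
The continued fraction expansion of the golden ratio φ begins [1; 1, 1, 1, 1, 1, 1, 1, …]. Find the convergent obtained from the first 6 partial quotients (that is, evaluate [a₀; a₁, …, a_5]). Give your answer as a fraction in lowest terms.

13/8

Start with 1.
1 + 1/(1/1) = 1 + 1/1 = 2/1
1 + 1/(2/1) = 1 + 1/2 = 3/2
1 + 1/(3/2) = 1 + 2/3 = 5/3
1 + 1/(5/3) = 1 + 3/5 = 8/5
1 + 1/(8/5) = 1 + 5/8 = 13/8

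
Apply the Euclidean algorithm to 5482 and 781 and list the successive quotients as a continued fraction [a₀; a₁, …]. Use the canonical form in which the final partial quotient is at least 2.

5482 ÷ 781 → quotient 7, remainder 15
781 ÷ 15 → quotient 52, remainder 1
15 ÷ 1 → quotient 15, remainder 0

[7; 52, 15]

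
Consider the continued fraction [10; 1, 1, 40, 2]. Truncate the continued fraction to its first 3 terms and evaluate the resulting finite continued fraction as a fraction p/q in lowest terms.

21/2

Work from the innermost term outward:
Start with 1.
1 + 1/(1/1) = 1 + 1/1 = 2/1
10 + 1/(2/1) = 10 + 1/2 = 21/2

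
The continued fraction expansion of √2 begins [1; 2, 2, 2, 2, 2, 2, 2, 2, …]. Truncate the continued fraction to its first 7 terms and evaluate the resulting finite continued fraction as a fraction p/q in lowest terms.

Start with 2.
2 + 1/(2/1) = 2 + 1/2 = 5/2
2 + 1/(5/2) = 2 + 2/5 = 12/5
2 + 1/(12/5) = 2 + 5/12 = 29/12
2 + 1/(29/12) = 2 + 12/29 = 70/29
2 + 1/(70/29) = 2 + 29/70 = 169/70
1 + 1/(169/70) = 1 + 70/169 = 239/169

239/169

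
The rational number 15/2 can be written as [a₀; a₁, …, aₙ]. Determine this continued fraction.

⌊15/2⌋ = 7, remainder 1
⌊2/1⌋ = 2, remainder 0

[7; 2]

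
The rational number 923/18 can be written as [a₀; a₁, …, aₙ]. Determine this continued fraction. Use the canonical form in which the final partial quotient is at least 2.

[51; 3, 1, 1, 2]

Apply division with remainder until the remainder is 0:
923 ÷ 18 → quotient 51, remainder 5
18 ÷ 5 → quotient 3, remainder 3
5 ÷ 3 → quotient 1, remainder 2
3 ÷ 2 → quotient 1, remainder 1
2 ÷ 1 → quotient 2, remainder 0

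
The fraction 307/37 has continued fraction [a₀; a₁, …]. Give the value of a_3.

1

Run the Euclidean algorithm, recording each quotient:
307 ÷ 37 → quotient 8, remainder 11
37 ÷ 11 → quotient 3, remainder 4
11 ÷ 4 → quotient 2, remainder 3
4 ÷ 3 → quotient 1, remainder 1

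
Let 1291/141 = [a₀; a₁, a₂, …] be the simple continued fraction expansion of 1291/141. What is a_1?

6

Run the Euclidean algorithm, recording each quotient:
1291 = 9·141 + 22, so a_0 = 9
141 = 6·22 + 9, so a_1 = 6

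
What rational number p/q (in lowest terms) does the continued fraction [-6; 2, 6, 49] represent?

-3539/639

Compute successive convergents:
a_0 = -6: -6/1
a_1 = 2: -11/2
a_2 = 6: -72/13
a_3 = 49: -3539/639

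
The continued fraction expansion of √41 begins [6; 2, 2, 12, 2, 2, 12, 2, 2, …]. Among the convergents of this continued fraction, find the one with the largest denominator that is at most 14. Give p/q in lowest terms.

a_0 = 6: 6/1  (≤ bound)
a_1 = 2: 13/2  (≤ bound)
a_2 = 2: 32/5  (≤ bound)
a_3 = 12: 397/62  (> 14, stop)

32/5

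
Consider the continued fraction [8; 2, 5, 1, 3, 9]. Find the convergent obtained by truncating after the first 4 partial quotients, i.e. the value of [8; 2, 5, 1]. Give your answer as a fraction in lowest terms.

110/13

Build up convergents one term at a time:
a_0 = 8: 8/1
a_1 = 2: 17/2
a_2 = 5: 93/11
a_3 = 1: 110/13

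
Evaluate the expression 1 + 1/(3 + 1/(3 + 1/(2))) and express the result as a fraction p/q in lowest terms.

Build up convergents one term at a time:
a_0 = 1: 1/1
a_1 = 3: 4/3
a_2 = 3: 13/10
a_3 = 2: 30/23

30/23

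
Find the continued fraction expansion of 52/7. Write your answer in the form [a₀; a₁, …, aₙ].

52 = 7·7 + 3, so a_0 = 7
7 = 2·3 + 1, so a_1 = 2
3 = 3·1 + 0, so a_2 = 3

[7; 2, 3]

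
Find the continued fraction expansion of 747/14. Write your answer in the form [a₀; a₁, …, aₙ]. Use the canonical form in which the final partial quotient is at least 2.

[53; 2, 1, 4]

747 ÷ 14 → quotient 53, remainder 5
14 ÷ 5 → quotient 2, remainder 4
5 ÷ 4 → quotient 1, remainder 1
4 ÷ 1 → quotient 4, remainder 0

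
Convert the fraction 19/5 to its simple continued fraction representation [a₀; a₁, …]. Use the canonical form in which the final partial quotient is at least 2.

⌊19/5⌋ = 3, remainder 4
⌊5/4⌋ = 1, remainder 1
⌊4/1⌋ = 4, remainder 0

[3; 1, 4]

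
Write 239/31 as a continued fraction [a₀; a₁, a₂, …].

Repeatedly divide and take the remainder:
⌊239/31⌋ = 7, remainder 22
⌊31/22⌋ = 1, remainder 9
⌊22/9⌋ = 2, remainder 4
⌊9/4⌋ = 2, remainder 1
⌊4/1⌋ = 4, remainder 0

[7; 1, 2, 2, 4]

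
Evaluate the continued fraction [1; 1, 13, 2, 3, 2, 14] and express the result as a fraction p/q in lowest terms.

6439/3335

Collapse the nested fraction from the inside out:
Start with 14.
2 + 1/(14/1) = 2 + 1/14 = 29/14
3 + 1/(29/14) = 3 + 14/29 = 101/29
2 + 1/(101/29) = 2 + 29/101 = 231/101
13 + 1/(231/101) = 13 + 101/231 = 3104/231
1 + 1/(3104/231) = 1 + 231/3104 = 3335/3104
1 + 1/(3335/3104) = 1 + 3104/3335 = 6439/3335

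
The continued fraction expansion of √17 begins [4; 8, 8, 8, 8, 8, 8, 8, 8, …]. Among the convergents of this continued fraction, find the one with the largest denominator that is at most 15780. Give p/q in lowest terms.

a_0 = 4: 4/1  (≤ bound)
a_1 = 8: 33/8  (≤ bound)
a_2 = 8: 268/65  (≤ bound)
a_3 = 8: 2177/528  (≤ bound)
a_4 = 8: 17684/4289  (≤ bound)
a_5 = 8: 143649/34840  (> 15780, stop)

17684/4289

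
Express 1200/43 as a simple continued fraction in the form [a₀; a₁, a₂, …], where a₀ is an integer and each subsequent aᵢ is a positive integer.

[27; 1, 9, 1, 3]

⌊1200/43⌋ = 27, remainder 39
⌊43/39⌋ = 1, remainder 4
⌊39/4⌋ = 9, remainder 3
⌊4/3⌋ = 1, remainder 1
⌊3/1⌋ = 3, remainder 0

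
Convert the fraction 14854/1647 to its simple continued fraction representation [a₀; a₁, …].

[9; 53, 7, 1, 3]

Run the Euclidean algorithm, recording each quotient:
⌊14854/1647⌋ = 9, remainder 31
⌊1647/31⌋ = 53, remainder 4
⌊31/4⌋ = 7, remainder 3
⌊4/3⌋ = 1, remainder 1
⌊3/1⌋ = 3, remainder 0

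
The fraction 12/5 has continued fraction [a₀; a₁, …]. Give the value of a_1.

2

Repeatedly divide and take the remainder:
12 ÷ 5 → quotient 2, remainder 2
5 ÷ 2 → quotient 2, remainder 1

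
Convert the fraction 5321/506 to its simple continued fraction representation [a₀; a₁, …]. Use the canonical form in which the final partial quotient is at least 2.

[10; 1, 1, 15, 3, 5]

⌊5321/506⌋ = 10, remainder 261
⌊506/261⌋ = 1, remainder 245
⌊261/245⌋ = 1, remainder 16
⌊245/16⌋ = 15, remainder 5
⌊16/5⌋ = 3, remainder 1
⌊5/1⌋ = 5, remainder 0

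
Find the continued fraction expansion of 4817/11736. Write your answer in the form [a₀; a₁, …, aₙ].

4817 ÷ 11736 → quotient 0, remainder 4817
11736 ÷ 4817 → quotient 2, remainder 2102
4817 ÷ 2102 → quotient 2, remainder 613
2102 ÷ 613 → quotient 3, remainder 263
613 ÷ 263 → quotient 2, remainder 87
263 ÷ 87 → quotient 3, remainder 2
87 ÷ 2 → quotient 43, remainder 1
2 ÷ 1 → quotient 2, remainder 0

[0; 2, 2, 3, 2, 3, 43, 2]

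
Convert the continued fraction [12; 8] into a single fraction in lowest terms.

a_0 = 12: 12/1
a_1 = 8: 97/8

97/8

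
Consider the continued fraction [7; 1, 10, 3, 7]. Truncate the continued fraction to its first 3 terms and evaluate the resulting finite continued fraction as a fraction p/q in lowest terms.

a_0 = 7: 7/1
a_1 = 1: 8/1
a_2 = 10: 87/11

87/11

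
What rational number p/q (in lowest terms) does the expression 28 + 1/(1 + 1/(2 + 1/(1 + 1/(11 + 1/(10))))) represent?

13625/474

a_0 = 28: 28/1
a_1 = 1: 29/1
a_2 = 2: 86/3
a_3 = 1: 115/4
a_4 = 11: 1351/47
a_5 = 10: 13625/474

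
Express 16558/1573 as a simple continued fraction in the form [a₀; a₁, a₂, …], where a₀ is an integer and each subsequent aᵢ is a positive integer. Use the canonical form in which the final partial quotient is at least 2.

⌊16558/1573⌋ = 10, remainder 828
⌊1573/828⌋ = 1, remainder 745
⌊828/745⌋ = 1, remainder 83
⌊745/83⌋ = 8, remainder 81
⌊83/81⌋ = 1, remainder 2
⌊81/2⌋ = 40, remainder 1
⌊2/1⌋ = 2, remainder 0

[10; 1, 1, 8, 1, 40, 2]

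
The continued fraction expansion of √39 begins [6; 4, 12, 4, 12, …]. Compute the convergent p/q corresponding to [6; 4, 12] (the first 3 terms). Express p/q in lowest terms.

Start with 12.
4 + 1/(12/1) = 4 + 1/12 = 49/12
6 + 1/(49/12) = 6 + 12/49 = 306/49

306/49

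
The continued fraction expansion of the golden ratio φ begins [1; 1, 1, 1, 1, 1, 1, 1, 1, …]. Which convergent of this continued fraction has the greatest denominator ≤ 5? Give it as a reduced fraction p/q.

a_0 = 1: 1/1  (≤ bound)
a_1 = 1: 2/1  (≤ bound)
a_2 = 1: 3/2  (≤ bound)
a_3 = 1: 5/3  (≤ bound)
a_4 = 1: 8/5  (≤ bound)
a_5 = 1: 13/8  (> 5, stop)

8/5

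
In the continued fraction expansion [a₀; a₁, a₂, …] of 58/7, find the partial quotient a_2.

58 = 8·7 + 2, so a_0 = 8
7 = 3·2 + 1, so a_1 = 3
2 = 2·1 + 0, so a_2 = 2

2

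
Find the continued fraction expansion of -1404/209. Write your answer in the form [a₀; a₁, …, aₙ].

-1404 = -7·209 + 59, so a_0 = -7
209 = 3·59 + 32, so a_1 = 3
59 = 1·32 + 27, so a_2 = 1
32 = 1·27 + 5, so a_3 = 1
27 = 5·5 + 2, so a_4 = 5
5 = 2·2 + 1, so a_5 = 2
2 = 2·1 + 0, so a_6 = 2

[-7; 3, 1, 1, 5, 2, 2]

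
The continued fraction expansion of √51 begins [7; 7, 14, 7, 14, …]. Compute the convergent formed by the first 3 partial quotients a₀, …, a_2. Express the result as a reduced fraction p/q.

a_0 = 7: 7/1
a_1 = 7: 50/7
a_2 = 14: 707/99

707/99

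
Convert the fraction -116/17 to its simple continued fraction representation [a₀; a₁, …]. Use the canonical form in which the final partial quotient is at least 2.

Apply division with remainder until the remainder is 0:
-116 ÷ 17 → quotient -7, remainder 3
17 ÷ 3 → quotient 5, remainder 2
3 ÷ 2 → quotient 1, remainder 1
2 ÷ 1 → quotient 2, remainder 0

[-7; 5, 1, 2]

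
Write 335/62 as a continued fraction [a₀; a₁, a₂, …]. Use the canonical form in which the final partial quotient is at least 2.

Apply division with remainder until the remainder is 0:
335 = 5·62 + 25, so a_0 = 5
62 = 2·25 + 12, so a_1 = 2
25 = 2·12 + 1, so a_2 = 2
12 = 12·1 + 0, so a_3 = 12

[5; 2, 2, 12]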